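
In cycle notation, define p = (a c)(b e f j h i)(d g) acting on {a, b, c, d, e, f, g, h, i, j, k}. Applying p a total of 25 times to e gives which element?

e lies in the 6-cycle (b e f j h i).
On a 6-cycle, p^6 is the identity, so p^25 = p^1 there (25 ≡ 1 mod 6).
Stepping 1 place around the cycle: e → f.

f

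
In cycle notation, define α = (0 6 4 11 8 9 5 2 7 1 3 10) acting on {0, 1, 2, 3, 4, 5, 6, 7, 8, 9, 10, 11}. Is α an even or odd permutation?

The cycle lengths are 12.
A cycle is odd iff its length is even; α has 1 even-length cycle, so sgn(α) = (−1)^1 and α is odd.

odd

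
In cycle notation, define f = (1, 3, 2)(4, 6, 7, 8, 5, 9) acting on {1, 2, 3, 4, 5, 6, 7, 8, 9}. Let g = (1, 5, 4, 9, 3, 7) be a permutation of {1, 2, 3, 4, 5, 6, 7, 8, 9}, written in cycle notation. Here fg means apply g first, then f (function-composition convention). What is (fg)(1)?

(fg)(1) = f(g(1)). g(1) = 5, then f(5) = 9. So (fg)(1) = 9.

9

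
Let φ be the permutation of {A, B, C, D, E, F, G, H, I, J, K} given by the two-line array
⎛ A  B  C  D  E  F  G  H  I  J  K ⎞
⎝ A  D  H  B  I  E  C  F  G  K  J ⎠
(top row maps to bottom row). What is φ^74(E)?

G

Tracing E → I → … returns to E after 6 steps, so E lies in a 6-cycle (C H F E I G).
Powers repeat with period 6 on this cycle, and 74 mod 6 = 2, so φ^74(E) = φ^2(E).
Stepping 2 places around the cycle: E → I → G.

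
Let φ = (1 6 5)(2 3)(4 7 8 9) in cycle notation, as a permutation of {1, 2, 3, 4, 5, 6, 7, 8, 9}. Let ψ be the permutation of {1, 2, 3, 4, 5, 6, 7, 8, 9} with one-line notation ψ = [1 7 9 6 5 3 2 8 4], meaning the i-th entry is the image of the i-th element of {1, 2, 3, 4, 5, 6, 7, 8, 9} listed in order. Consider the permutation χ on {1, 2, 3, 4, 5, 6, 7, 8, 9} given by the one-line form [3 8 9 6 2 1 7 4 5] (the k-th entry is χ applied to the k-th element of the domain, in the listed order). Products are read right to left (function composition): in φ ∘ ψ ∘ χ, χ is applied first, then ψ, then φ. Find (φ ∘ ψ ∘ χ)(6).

(φ ∘ ψ ∘ χ)(6) = φ(ψ(χ(6))). χ(6) = 1, then ψ(1) = 1, then φ(1) = 6, so the result is 6.

6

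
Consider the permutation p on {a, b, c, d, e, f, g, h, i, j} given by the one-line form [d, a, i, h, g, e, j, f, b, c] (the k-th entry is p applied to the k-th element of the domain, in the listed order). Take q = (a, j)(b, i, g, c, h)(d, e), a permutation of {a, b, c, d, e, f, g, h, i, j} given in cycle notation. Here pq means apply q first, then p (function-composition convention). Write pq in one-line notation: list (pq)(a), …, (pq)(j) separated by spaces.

c b f g h e i a j d

For each element, apply q then p: a → j → c; b → i → b; c → h → f; d → e → g; e → d → h; f → f → e; g → c → i; h → b → a; i → g → j; j → a → d.
So pq in one-line form is c b f g h e i a j d.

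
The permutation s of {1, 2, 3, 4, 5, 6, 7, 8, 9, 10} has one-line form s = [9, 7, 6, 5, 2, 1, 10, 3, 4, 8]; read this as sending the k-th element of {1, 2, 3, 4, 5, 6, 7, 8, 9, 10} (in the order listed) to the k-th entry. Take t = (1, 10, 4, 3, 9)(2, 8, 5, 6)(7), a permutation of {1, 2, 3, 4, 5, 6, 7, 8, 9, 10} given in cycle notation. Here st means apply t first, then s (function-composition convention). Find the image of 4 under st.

6

(st)(4) = s(t(4)). t(4) = 3, then s(3) = 6. So (st)(4) = 6.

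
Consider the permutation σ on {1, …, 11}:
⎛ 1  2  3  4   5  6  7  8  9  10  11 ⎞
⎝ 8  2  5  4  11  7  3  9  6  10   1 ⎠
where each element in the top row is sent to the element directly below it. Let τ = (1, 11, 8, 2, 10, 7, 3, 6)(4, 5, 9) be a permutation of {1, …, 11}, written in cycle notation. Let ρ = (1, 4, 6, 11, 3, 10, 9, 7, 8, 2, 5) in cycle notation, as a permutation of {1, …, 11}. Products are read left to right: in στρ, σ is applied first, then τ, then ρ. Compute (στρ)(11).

Apply the permutations in order: σ(11) = 1, then τ(1) = 11, then ρ(11) = 3. So (στρ)(11) = 3.

3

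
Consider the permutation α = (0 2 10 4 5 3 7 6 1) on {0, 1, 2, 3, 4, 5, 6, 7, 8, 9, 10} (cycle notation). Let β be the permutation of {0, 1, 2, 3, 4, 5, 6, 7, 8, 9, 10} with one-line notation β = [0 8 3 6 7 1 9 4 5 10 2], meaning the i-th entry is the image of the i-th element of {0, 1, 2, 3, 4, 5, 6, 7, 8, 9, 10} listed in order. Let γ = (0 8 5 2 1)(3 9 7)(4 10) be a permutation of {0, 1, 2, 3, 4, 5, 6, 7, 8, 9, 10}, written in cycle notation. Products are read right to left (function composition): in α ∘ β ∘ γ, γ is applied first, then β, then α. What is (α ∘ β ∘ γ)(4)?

10

(α ∘ β ∘ γ)(4) = α(β(γ(4))). γ(4) = 10, then β(10) = 2, then α(2) = 10, so the result is 10.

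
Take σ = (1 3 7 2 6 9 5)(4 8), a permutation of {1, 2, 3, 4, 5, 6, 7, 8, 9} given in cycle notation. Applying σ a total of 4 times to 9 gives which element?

9 lies in the 7-cycle (1 3 7 2 6 9 5).
Stepping 4 places around the cycle: 9 → 5 → 1 → 3 → 7.

7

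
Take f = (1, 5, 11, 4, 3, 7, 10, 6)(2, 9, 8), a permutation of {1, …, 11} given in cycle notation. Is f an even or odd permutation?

The cycle lengths are 8, 3.
A cycle is odd iff its length is even; f has 1 even-length cycle, so sgn(f) = (−1)^1 and f is odd.

odd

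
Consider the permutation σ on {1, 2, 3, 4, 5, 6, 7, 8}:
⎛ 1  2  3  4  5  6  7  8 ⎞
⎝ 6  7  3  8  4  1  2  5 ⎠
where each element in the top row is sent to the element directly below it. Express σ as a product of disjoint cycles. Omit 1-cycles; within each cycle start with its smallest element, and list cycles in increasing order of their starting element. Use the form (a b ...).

(1 6)(2 7)(4 8 5)

Iterating σ from 1 gives 1 → 6 → 1; that is the 2-cycle (1 6).
Repeating from the next unused element and collecting all non-trivial cycles gives (1 6)(2 7)(4 8 5).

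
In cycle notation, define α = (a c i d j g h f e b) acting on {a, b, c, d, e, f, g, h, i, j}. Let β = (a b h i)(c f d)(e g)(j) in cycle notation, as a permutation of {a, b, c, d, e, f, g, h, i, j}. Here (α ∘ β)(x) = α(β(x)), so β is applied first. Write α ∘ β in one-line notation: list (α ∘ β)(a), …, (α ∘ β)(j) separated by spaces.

a f e i h j b d c g

(α ∘ β)(x) = α(β(x)). Computing each image: α(β(a)) = α(b) = a, α(β(b)) = α(h) = f, α(β(c)) = α(f) = e, α(β(d)) = α(c) = i, α(β(e)) = α(g) = h, α(β(f)) = α(d) = j, α(β(g)) = α(e) = b, α(β(h)) = α(i) = d, α(β(i)) = α(a) = c, α(β(j)) = α(j) = g.
Hence α ∘ β = [a f e i h j b d c g].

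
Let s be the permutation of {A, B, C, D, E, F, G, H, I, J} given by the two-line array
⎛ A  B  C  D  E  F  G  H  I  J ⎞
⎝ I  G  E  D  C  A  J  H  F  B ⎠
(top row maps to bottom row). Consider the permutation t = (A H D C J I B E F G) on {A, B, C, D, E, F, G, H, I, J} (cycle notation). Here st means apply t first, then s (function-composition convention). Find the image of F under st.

J

t(F) = G, then s(G) = J; composing gives (st)(F) = J.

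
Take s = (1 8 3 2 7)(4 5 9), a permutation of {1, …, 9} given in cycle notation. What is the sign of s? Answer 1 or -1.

The cycle lengths are 5, 3, 1.
A cycle is odd iff its length is even; s has 0 even-length cycles, so sgn(s) = (−1)^0 and s is even.

1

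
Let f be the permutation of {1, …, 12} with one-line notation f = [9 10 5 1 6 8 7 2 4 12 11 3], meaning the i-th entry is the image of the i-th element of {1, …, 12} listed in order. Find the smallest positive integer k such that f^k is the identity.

21

Decomposing into disjoint cycles gives cycle lengths 7, 3, 1, 1.
The order is lcm(7, 3) = 21.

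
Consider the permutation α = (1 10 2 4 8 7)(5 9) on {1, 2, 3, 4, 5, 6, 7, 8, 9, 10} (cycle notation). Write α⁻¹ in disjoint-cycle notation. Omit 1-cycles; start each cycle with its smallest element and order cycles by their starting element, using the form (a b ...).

Inverting a permutation written in cycle notation just reverses the order within every cycle.
After reversing and putting each cycle's least element first, α⁻¹ = (1 7 8 4 2 10)(5 9).

(1 7 8 4 2 10)(5 9)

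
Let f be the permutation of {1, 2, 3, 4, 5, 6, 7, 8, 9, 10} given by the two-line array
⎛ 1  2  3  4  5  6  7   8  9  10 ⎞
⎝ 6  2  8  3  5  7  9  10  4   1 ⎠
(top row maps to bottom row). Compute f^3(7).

3

Tracing 7 → 9 → … returns to 7 after 8 steps, so 7 lies in an 8-cycle (1, 6, 7, 9, 4, 3, 8, 10).
Advancing 3 steps from 7: 7 → 9 → 4 → 3.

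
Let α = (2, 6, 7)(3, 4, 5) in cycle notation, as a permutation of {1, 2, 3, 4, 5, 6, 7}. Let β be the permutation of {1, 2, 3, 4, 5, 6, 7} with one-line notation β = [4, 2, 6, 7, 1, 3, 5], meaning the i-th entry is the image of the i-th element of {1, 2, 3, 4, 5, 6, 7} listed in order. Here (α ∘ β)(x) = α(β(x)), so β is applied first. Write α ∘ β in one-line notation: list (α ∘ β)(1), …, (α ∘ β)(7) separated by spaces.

5 6 7 2 1 4 3

(α ∘ β)(x) = α(β(x)). Computing each image: α(β(1)) = α(4) = 5, α(β(2)) = α(2) = 6, α(β(3)) = α(6) = 7, α(β(4)) = α(7) = 2, α(β(5)) = α(1) = 1, α(β(6)) = α(3) = 4, α(β(7)) = α(5) = 3.
Hence α ∘ β = [5 6 7 2 1 4 3].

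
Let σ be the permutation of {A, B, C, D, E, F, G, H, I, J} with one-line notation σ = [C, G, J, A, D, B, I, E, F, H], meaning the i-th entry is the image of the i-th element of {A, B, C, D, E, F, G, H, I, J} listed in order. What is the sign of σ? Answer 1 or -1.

In disjoint-cycle form the cycle lengths are 6, 4.
A cycle of length ℓ contributes ℓ−1 transpositions, so σ is a product of 5 + 3 = 8 transpositions — even.

1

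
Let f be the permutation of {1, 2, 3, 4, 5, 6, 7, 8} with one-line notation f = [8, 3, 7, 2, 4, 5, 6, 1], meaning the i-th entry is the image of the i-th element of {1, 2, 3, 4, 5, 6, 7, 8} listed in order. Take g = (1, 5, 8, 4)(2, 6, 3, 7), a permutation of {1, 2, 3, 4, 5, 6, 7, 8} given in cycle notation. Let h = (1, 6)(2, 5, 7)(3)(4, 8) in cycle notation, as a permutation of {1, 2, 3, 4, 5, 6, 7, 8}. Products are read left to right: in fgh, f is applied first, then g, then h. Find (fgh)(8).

Chase 8: f(8) = 1; g(1) = 5; h(5) = 7. Hence (fgh)(8) = 7.

7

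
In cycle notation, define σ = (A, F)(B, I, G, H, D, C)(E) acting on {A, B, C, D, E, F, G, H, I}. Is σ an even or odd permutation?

The cycle lengths are 6, 2, 1.
A cycle is odd iff its length is even; σ has 2 even-length cycles, so sgn(σ) = (−1)^2 and σ is even.

even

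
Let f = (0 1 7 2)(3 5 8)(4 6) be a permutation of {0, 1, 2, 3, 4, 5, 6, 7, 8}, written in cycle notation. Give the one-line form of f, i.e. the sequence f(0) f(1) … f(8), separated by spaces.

Each element maps to the next entry in its cycle (wrapping to the front): 0↦1, 1↦7, 2↦0, 3↦5, 4↦6, 5↦8, 6↦4, 7↦2, 8↦3.
Listing these in domain order gives 1 7 0 5 6 8 4 2 3.

1 7 0 5 6 8 4 2 3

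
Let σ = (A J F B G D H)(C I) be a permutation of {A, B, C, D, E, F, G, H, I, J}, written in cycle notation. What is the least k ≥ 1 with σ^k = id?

The disjoint cycles have lengths 7, 2, 1.
Since disjoint cycles commute, ord(σ) = lcm(7, 2) = 14.

14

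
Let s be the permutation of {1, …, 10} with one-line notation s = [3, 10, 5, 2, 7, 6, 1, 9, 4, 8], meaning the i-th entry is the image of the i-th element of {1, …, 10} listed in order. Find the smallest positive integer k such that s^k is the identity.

20

The disjoint-cycle form of s has cycle lengths 5, 4, 1.
Since disjoint cycles commute, ord(s) = lcm(5, 4) = 20.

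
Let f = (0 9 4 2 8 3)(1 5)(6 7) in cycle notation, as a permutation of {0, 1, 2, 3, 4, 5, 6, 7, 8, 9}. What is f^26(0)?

0 lies in the 6-cycle (0 9 4 2 8 3).
Since the cycle has length 6, f^26 acts on it the same as f^2 (26 mod 6 = 2).
Advancing 2 steps from 0: 0 → 9 → 4.

4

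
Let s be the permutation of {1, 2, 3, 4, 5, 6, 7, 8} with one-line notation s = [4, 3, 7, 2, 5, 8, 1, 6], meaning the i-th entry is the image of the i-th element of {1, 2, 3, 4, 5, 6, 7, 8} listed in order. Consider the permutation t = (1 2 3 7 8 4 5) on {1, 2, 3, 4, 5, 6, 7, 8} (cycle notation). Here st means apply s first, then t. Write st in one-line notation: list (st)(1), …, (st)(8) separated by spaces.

(st)(x) = t(s(x)). Computing each image: t(s(1)) = t(4) = 5, t(s(2)) = t(3) = 7, t(s(3)) = t(7) = 8, t(s(4)) = t(2) = 3, t(s(5)) = t(5) = 1, t(s(6)) = t(8) = 4, t(s(7)) = t(1) = 2, t(s(8)) = t(6) = 6.
Hence st = [5 7 8 3 1 4 2 6].

5 7 8 3 1 4 2 6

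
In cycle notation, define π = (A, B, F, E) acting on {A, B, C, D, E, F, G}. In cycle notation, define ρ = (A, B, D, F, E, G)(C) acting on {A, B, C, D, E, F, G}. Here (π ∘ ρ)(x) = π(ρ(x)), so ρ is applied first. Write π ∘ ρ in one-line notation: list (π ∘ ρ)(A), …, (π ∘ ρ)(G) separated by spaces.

F D C E G A B

Chase each element through ρ then π: A → B → F; B → D → D; C → C → C; D → F → E; E → G → G; F → E → A; G → A → B.
So π ∘ ρ in one-line form is F D C E G A B.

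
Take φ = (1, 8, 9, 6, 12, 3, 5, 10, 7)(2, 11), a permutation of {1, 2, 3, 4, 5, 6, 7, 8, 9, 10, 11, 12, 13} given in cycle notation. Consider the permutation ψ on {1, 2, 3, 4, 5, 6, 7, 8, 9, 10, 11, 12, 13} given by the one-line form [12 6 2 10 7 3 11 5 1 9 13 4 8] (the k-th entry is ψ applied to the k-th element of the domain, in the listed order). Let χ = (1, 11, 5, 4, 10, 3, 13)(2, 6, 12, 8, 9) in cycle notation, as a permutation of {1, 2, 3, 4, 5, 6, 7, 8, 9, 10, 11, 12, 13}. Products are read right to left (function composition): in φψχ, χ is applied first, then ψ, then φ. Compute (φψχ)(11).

1

Chase 11: χ(11) = 5; ψ(5) = 7; φ(7) = 1. Hence (φψχ)(11) = 1.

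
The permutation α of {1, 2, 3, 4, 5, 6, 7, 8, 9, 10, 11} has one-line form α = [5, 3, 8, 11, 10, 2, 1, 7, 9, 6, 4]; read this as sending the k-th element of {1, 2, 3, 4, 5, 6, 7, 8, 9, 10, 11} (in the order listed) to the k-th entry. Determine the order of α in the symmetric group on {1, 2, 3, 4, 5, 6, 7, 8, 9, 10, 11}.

Writing α as disjoint cycles, the cycle lengths are 8, 2, 1.
Since disjoint cycles commute, ord(α) = lcm(8, 2) = 8.

8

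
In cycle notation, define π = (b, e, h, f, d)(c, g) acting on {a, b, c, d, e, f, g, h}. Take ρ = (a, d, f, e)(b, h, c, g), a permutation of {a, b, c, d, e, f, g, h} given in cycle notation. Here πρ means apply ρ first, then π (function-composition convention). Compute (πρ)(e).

a

First apply ρ: ρ(e) = a, then π(a) = a. Thus (πρ)(e) = a.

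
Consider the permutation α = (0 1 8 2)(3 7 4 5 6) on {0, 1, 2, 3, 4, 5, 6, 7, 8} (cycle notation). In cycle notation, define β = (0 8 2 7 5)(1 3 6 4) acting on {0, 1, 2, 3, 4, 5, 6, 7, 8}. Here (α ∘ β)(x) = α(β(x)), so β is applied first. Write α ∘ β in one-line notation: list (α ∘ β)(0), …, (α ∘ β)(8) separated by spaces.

2 7 4 3 8 1 5 6 0

For each element, apply β then α: 0 → 8 → 2; 1 → 3 → 7; 2 → 7 → 4; 3 → 6 → 3; 4 → 1 → 8; 5 → 0 → 1; 6 → 4 → 5; 7 → 5 → 6; 8 → 2 → 0.
Collecting the images, α ∘ β = [2 7 4 3 8 1 5 6 0].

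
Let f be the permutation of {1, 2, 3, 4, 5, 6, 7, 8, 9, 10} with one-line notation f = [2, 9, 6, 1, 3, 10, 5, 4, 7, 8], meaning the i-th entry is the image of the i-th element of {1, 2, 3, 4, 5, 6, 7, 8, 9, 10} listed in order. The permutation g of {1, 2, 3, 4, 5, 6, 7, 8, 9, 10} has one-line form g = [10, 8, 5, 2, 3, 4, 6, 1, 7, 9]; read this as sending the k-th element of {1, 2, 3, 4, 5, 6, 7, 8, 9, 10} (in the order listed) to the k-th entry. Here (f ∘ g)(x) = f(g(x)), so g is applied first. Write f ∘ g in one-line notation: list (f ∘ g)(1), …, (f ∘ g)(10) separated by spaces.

8 4 3 9 6 1 10 2 5 7

Chase each element through g then f: 1 → 10 → 8; 2 → 8 → 4; 3 → 5 → 3; 4 → 2 → 9; 5 → 3 → 6; 6 → 4 → 1; 7 → 6 → 10; 8 → 1 → 2; 9 → 7 → 5; 10 → 9 → 7.
Collecting the images, f ∘ g = [8 4 3 9 6 1 10 2 5 7].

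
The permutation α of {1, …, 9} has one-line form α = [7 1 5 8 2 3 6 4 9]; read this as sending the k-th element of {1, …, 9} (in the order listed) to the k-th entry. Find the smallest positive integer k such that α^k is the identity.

6

Writing α as disjoint cycles, the cycle lengths are 6, 2, 1.
The order of α is the least common multiple of its cycle lengths: lcm(6, 2) = 6.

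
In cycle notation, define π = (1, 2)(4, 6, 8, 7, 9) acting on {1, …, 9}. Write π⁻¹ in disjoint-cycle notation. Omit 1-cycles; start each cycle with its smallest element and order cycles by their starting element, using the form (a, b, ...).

(1, 2)(4, 9, 7, 8, 6)

If π sends a → b within a cycle, π⁻¹ sends b → a; equivalently, reverse each cycle.
After reversing and putting each cycle's least element first, π⁻¹ = (1, 2)(4, 9, 7, 8, 6).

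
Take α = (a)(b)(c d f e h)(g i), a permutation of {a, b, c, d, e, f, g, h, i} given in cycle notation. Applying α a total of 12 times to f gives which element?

f lies in the 5-cycle (c d f e h).
Since the cycle has length 5, α^12 acts on it the same as α^2 (12 mod 5 = 2).
Stepping 2 places around the cycle: f → e → h.

h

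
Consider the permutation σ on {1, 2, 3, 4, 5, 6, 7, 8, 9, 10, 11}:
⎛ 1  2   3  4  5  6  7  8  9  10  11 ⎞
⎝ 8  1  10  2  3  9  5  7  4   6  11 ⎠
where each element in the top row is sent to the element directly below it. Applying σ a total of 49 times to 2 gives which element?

4

Tracing 2 → 1 → … returns to 2 after 10 steps, so 2 lies in a 10-cycle (1 8 7 5 3 10 6 9 4 2).
Since the cycle has length 10, σ^49 acts on it the same as σ^9 (49 mod 10 = 9).
Advancing 9 steps from 2: 2 → 1 → 8 → 7 → 5 → 3 → 10 → 6 → 9 → 4.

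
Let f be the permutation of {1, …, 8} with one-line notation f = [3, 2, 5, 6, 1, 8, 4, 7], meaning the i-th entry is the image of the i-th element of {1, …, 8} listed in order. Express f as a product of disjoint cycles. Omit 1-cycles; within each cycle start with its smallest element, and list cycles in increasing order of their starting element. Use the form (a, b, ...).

(1, 3, 5)(4, 6, 8, 7)

Iterating f from 1 gives 1 → 3 → 5 → 1; that is the 3-cycle (1, 3, 5).
Continuing from each remaining unvisited element yields (1, 3, 5)(4, 6, 8, 7).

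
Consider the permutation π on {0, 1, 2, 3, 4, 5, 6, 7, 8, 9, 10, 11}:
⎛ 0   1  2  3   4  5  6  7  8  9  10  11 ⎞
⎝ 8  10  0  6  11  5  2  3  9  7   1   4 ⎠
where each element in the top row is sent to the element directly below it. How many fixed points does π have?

1

The fixed points (elements with π(x) = x) are {5}, so there is 1.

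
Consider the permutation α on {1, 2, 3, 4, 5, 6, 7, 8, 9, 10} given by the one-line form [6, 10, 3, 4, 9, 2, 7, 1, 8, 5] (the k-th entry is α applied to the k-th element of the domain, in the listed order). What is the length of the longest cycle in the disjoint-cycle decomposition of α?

7

Decomposing into disjoint cycles gives (1 6 2 10 5 9 8); the longest has length 7.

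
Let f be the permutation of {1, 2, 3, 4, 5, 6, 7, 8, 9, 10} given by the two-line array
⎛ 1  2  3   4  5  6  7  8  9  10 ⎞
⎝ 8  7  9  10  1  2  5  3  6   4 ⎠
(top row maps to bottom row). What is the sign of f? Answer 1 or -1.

In disjoint-cycle form the cycle lengths are 8, 2.
A cycle of length ℓ contributes ℓ−1 transpositions, so f is a product of 7 + 1 = 8 transpositions — even.

1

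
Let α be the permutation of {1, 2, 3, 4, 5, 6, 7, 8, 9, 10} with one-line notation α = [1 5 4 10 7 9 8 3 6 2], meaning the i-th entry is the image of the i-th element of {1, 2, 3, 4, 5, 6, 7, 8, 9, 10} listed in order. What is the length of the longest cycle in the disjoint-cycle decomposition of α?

7

Decomposing into disjoint cycles gives (2, 5, 7, 8, 3, 4, 10)(6, 9); the longest has length 7.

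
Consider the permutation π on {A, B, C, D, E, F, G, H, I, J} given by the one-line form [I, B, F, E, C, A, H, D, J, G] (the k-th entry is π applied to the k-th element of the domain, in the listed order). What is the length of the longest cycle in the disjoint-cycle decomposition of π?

9

Decomposing into disjoint cycles gives (A, I, J, G, H, D, E, C, F); the longest has length 9.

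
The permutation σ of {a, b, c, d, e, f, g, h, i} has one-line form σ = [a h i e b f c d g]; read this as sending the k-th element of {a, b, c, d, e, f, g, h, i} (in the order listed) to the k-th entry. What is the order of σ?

12

The disjoint-cycle form of σ has cycle lengths 4, 3, 1, 1.
Since disjoint cycles commute, ord(σ) = lcm(4, 3) = 12.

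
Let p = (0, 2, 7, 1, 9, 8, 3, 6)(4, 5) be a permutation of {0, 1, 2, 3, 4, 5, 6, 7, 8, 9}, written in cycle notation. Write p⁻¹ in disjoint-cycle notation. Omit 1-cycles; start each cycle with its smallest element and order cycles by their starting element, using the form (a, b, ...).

Inverting a permutation written in cycle notation just reverses the order within every cycle.
Reversing each cycle of p and rotating so the smallest element leads gives (0, 6, 3, 8, 9, 1, 7, 2)(4, 5).

(0, 6, 3, 8, 9, 1, 7, 2)(4, 5)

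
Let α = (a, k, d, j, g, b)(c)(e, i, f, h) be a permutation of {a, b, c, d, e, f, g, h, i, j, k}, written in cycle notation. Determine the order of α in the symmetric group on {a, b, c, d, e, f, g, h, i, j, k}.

The cycle type of α is (6, 4, 1).
Since disjoint cycles commute, ord(α) = lcm(6, 4) = 12.

12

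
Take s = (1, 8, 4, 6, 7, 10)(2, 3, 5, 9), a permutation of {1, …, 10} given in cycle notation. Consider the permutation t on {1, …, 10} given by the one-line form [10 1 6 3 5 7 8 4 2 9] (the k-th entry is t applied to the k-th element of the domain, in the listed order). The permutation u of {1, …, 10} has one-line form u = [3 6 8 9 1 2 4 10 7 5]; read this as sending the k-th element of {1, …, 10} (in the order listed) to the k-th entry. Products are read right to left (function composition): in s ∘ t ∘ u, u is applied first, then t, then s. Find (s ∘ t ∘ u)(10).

9

Apply the permutations in order: u(10) = 5, then t(5) = 5, then s(5) = 9. So (s ∘ t ∘ u)(10) = 9.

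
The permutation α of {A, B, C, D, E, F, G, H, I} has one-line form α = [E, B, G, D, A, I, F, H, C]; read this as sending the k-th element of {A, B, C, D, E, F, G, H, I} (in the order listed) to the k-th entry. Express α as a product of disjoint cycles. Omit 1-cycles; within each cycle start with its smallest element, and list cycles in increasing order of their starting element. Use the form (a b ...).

(A E)(C G F I)

Iterating α from A gives A → E → A; that is the 2-cycle (A E).
Continuing from each remaining unvisited element yields (A E)(C G F I).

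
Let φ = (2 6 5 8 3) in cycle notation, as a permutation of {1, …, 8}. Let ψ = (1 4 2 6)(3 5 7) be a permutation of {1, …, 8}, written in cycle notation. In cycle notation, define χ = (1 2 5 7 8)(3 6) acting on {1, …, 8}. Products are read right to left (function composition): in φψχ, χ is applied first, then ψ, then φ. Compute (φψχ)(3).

1

Chase 3: χ(3) = 6; ψ(6) = 1; φ(1) = 1. Hence (φψχ)(3) = 1.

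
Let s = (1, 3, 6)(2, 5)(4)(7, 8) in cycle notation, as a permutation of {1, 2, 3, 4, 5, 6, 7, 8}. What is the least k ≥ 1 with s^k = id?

The disjoint cycles have lengths 3, 2, 2, 1.
The order is lcm(3, 2, 2) = 6.

6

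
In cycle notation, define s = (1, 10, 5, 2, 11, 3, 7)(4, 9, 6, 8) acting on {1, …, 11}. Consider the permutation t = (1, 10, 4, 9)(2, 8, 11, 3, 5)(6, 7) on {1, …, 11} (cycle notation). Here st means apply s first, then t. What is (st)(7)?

10

s(7) = 1, then t(1) = 10; composing gives (st)(7) = 10.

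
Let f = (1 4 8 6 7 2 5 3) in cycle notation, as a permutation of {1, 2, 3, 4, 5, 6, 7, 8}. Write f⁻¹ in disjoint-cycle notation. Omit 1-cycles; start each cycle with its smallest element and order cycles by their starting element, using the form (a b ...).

The inverse reverses each cycle.
After reversing and putting each cycle's least element first, f⁻¹ = (1 3 5 2 7 6 8 4).

(1 3 5 2 7 6 8 4)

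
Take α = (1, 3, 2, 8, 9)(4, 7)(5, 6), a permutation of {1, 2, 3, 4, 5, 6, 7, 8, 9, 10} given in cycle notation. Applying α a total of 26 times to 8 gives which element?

9

8 lies in the 5-cycle (1, 3, 2, 8, 9).
Since the cycle has length 5, α^26 acts on it the same as α^1 (26 mod 5 = 1).
Advancing 1 step from 8: 8 → 9.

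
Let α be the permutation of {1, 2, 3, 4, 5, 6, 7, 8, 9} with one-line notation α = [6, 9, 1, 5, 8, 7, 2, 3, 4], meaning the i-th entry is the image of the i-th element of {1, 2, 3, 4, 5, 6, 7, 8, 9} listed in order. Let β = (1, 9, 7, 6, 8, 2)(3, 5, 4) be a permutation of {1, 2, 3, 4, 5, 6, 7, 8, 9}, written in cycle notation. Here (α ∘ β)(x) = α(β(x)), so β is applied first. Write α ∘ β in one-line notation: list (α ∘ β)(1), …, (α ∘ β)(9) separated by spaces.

4 6 8 1 5 3 7 9 2

(α ∘ β)(x) = α(β(x)). Computing each image: α(β(1)) = α(9) = 4, α(β(2)) = α(1) = 6, α(β(3)) = α(5) = 8, α(β(4)) = α(3) = 1, α(β(5)) = α(4) = 5, α(β(6)) = α(8) = 3, α(β(7)) = α(6) = 7, α(β(8)) = α(2) = 9, α(β(9)) = α(7) = 2.
Hence α ∘ β = [4 6 8 1 5 3 7 9 2].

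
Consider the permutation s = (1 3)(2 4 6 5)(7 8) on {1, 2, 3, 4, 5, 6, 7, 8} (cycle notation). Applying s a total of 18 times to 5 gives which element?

5 lies in the 4-cycle (2 4 6 5).
Since the cycle has length 4, s^18 acts on it the same as s^2 (18 mod 4 = 2).
Advancing 2 steps from 5: 5 → 2 → 4.

4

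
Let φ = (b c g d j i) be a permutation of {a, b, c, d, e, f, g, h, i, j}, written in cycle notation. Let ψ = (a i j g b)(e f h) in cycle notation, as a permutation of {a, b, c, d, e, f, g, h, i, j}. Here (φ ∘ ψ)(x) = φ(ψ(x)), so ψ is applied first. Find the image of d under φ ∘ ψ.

(φ ∘ ψ)(d) = φ(ψ(d)). ψ(d) = d, then φ(d) = j. So (φ ∘ ψ)(d) = j.

j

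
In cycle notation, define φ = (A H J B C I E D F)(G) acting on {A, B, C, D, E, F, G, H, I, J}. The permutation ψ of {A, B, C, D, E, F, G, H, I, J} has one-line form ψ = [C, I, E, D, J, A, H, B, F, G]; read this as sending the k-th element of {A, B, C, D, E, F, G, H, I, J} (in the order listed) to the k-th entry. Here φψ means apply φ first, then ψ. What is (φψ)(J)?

I

φ(J) = B, then ψ(B) = I; composing gives (φψ)(J) = I.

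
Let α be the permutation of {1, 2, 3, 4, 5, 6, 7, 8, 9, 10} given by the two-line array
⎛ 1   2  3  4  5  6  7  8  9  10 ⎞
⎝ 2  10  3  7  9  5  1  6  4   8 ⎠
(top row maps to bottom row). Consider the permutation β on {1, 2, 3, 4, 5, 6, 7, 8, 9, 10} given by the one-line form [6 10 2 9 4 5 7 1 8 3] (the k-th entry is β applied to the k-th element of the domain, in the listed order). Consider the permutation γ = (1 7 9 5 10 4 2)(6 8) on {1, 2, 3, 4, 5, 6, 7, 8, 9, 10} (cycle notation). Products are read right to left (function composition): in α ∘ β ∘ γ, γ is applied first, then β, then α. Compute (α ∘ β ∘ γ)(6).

2

Apply the permutations in order: γ(6) = 8, then β(8) = 1, then α(1) = 2. So (α ∘ β ∘ γ)(6) = 2.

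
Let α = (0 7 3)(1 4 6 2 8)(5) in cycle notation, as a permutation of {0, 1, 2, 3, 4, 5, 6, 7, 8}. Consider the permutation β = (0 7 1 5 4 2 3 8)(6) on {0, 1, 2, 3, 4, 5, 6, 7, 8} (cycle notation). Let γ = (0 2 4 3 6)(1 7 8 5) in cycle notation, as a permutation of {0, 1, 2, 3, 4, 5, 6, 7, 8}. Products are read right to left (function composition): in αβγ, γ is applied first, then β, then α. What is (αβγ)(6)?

3

Chase 6: γ(6) = 0; β(0) = 7; α(7) = 3. Hence (αβγ)(6) = 3.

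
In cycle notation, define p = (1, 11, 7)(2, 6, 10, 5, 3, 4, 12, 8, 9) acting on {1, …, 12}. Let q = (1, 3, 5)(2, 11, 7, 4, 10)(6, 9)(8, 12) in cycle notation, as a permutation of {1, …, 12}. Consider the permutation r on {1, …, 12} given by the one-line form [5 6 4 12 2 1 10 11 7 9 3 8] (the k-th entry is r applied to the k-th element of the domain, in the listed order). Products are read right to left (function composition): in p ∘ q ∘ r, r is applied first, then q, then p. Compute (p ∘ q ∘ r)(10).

10

Apply the permutations in order: r(10) = 9, then q(9) = 6, then p(6) = 10. So (p ∘ q ∘ r)(10) = 10.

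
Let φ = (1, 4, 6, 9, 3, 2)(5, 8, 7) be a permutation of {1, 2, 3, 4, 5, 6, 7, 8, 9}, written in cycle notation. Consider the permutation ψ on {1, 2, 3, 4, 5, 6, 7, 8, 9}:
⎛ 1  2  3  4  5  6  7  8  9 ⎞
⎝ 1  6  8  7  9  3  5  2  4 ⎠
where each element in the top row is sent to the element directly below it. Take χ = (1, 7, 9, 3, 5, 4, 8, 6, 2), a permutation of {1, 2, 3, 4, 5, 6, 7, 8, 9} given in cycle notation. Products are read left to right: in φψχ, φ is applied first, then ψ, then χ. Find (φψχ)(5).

Apply the permutations in order: φ(5) = 8, then ψ(8) = 2, then χ(2) = 1. So (φψχ)(5) = 1.

1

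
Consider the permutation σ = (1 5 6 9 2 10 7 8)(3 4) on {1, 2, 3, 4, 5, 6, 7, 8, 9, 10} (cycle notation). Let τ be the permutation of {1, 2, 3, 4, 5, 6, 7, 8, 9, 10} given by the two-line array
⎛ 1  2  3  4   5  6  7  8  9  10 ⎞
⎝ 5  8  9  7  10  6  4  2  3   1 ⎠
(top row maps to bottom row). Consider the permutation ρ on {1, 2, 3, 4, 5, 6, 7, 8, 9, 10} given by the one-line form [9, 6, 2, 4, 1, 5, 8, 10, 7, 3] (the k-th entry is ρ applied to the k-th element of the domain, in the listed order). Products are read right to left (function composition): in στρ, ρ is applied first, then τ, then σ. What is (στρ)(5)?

6

Apply the permutations in order: ρ(5) = 1, then τ(1) = 5, then σ(5) = 6. So (στρ)(5) = 6.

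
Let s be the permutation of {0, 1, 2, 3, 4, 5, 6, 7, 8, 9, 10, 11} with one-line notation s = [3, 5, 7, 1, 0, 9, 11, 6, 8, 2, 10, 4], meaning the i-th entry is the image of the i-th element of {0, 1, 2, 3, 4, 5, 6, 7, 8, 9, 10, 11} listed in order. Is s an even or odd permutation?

In disjoint-cycle form the cycle lengths are 10, 1, 1.
A cycle of length ℓ contributes ℓ−1 transpositions, so s is a product of 9 transpositions — odd.

odd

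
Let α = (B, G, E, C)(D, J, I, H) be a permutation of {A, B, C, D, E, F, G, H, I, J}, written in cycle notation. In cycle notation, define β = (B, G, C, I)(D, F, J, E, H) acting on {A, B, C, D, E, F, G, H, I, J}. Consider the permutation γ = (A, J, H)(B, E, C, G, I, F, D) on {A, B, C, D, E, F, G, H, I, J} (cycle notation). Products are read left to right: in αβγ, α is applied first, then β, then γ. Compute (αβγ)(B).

G

Chase B: α(B) = G; β(G) = C; γ(C) = G. Hence (αβγ)(B) = G.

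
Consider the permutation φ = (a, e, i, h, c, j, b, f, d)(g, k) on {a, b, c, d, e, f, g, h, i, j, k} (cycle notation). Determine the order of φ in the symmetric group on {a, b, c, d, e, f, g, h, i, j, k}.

The cycle type of φ is (9, 2).
Since disjoint cycles commute, ord(φ) = lcm(9, 2) = 18.

18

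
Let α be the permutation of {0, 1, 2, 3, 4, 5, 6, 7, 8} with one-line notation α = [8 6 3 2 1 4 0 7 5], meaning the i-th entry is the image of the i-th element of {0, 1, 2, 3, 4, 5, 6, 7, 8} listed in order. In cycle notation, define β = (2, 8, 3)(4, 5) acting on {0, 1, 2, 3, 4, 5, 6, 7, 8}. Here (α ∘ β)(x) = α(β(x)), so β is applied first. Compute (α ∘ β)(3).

3

First apply β: β(3) = 2, then α(2) = 3. Thus (α ∘ β)(3) = 3.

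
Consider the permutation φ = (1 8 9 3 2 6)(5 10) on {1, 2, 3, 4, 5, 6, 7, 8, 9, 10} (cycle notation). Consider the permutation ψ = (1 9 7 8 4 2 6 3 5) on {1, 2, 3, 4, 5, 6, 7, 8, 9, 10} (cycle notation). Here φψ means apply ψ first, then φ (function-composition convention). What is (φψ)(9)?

7

ψ(9) = 7, then φ(7) = 7; composing gives (φψ)(9) = 7.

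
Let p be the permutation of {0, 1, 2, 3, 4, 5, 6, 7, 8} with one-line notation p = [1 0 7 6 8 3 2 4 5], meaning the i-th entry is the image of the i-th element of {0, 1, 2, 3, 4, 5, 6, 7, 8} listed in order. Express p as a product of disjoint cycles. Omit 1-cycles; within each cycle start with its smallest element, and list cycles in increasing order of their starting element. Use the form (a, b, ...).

Start at 0 and follow images: 0 → 1 → 0, giving the cycle (0, 1).
Continuing from each remaining unvisited element yields (0, 1)(2, 7, 4, 8, 5, 3, 6).

(0, 1)(2, 7, 4, 8, 5, 3, 6)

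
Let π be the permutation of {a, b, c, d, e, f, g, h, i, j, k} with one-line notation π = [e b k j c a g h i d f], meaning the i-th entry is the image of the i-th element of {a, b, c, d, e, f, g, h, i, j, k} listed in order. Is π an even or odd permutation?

In disjoint-cycle form the cycle lengths are 5, 2, 1, 1, 1, 1.
A cycle is odd iff its length is even; π has 1 even-length cycle, so sgn(π) = (−1)^1 and π is odd.

odd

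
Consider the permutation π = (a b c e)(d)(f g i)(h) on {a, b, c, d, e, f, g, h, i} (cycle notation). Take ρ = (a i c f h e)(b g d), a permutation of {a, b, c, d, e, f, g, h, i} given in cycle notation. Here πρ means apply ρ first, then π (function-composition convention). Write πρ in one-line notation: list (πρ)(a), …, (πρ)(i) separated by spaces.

f i g c b h d a e

(πρ)(x) = π(ρ(x)). Computing each image: π(ρ(a)) = π(i) = f, π(ρ(b)) = π(g) = i, π(ρ(c)) = π(f) = g, π(ρ(d)) = π(b) = c, π(ρ(e)) = π(a) = b, π(ρ(f)) = π(h) = h, π(ρ(g)) = π(d) = d, π(ρ(h)) = π(e) = a, π(ρ(i)) = π(c) = e.
Hence πρ = [f i g c b h d a e].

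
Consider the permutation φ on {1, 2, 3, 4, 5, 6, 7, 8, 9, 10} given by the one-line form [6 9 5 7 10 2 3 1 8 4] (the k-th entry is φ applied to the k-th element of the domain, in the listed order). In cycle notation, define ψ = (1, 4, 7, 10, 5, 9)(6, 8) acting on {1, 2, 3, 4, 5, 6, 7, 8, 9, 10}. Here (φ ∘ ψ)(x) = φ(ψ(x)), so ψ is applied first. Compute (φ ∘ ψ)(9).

First apply ψ: ψ(9) = 1, then φ(1) = 6. Thus (φ ∘ ψ)(9) = 6.

6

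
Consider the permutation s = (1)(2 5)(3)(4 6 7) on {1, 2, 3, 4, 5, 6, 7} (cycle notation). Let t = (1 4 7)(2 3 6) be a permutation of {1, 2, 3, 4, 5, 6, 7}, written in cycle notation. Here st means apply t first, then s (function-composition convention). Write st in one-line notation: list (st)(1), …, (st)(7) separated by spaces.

6 3 7 4 2 5 1

(st)(x) = s(t(x)). Computing each image: s(t(1)) = s(4) = 6, s(t(2)) = s(3) = 3, s(t(3)) = s(6) = 7, s(t(4)) = s(7) = 4, s(t(5)) = s(5) = 2, s(t(6)) = s(2) = 5, s(t(7)) = s(1) = 1.
Hence st = [6 3 7 4 2 5 1].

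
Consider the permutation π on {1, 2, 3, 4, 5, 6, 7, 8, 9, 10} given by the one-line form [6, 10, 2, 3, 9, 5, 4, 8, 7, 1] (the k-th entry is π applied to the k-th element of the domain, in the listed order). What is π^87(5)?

10

Tracing 5 → 9 → … returns to 5 after 9 steps, so 5 lies in a 9-cycle (1, 6, 5, 9, 7, 4, 3, 2, 10).
On a 9-cycle, π^9 is the identity, so π^87 = π^6 there (87 ≡ 6 mod 9).
Stepping 6 places around the cycle: 5 → 9 → 7 → 4 → 3 → 2 → 10.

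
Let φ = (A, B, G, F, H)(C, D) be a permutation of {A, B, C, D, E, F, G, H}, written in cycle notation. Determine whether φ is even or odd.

odd

The cycle lengths are 5, 2, 1.
A cycle of length ℓ contributes ℓ−1 transpositions, so φ is a product of 4 + 1 = 5 transpositions — odd.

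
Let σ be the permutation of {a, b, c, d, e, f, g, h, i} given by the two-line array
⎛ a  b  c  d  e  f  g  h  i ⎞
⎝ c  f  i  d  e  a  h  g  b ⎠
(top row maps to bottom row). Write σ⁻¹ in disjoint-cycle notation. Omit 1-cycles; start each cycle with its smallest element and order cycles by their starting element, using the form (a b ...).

(a f b i c)(g h)

First write σ in disjoint cycles: (a c i b f)(g h).
Reversing each cycle (and rotating so the smallest element leads) gives σ⁻¹ = (a f b i c)(g h).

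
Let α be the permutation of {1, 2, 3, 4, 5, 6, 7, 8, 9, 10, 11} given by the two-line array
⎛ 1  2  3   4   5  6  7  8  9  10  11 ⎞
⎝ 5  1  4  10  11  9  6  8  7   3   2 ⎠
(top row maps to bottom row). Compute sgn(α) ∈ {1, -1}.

-1

In disjoint-cycle form the cycle lengths are 4, 3, 3, 1.
A cycle is odd iff its length is even; α has 1 even-length cycle, so sgn(α) = (−1)^1 and α is odd.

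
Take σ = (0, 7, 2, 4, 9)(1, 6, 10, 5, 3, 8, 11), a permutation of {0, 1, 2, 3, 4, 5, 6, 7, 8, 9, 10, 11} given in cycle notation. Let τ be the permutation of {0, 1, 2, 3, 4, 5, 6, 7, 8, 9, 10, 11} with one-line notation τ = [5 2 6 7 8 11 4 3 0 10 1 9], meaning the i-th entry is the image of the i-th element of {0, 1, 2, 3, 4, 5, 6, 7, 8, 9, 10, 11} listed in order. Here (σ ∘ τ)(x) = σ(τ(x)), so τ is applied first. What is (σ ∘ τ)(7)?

8

First apply τ: τ(7) = 3, then σ(3) = 8. Thus (σ ∘ τ)(7) = 8.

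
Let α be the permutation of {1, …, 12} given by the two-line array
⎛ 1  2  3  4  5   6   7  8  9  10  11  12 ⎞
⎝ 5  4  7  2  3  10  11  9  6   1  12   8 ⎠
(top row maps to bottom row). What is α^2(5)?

Tracing 5 → 3 → … returns to 5 after 10 steps, so 5 lies in a 10-cycle (1, 5, 3, 7, 11, 12, 8, 9, 6, 10).
Stepping 2 places around the cycle: 5 → 3 → 7.

7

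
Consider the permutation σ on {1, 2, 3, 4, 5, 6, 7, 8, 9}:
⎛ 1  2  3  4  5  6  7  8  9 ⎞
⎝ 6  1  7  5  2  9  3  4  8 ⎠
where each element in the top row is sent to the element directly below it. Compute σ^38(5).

6

Tracing 5 → 2 → … returns to 5 after 7 steps, so 5 lies in a 7-cycle (1, 6, 9, 8, 4, 5, 2).
On a 7-cycle, σ^7 is the identity, so σ^38 = σ^3 there (38 ≡ 3 mod 7).
Stepping 3 places around the cycle: 5 → 2 → 1 → 6.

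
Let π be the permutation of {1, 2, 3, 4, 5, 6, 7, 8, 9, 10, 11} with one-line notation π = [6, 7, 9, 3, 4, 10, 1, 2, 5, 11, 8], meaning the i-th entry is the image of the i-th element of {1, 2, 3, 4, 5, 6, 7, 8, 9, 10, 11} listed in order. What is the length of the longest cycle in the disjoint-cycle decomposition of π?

7

Decomposing into disjoint cycles gives (1 6 10 11 8 2 7)(3 9 5 4); the longest has length 7.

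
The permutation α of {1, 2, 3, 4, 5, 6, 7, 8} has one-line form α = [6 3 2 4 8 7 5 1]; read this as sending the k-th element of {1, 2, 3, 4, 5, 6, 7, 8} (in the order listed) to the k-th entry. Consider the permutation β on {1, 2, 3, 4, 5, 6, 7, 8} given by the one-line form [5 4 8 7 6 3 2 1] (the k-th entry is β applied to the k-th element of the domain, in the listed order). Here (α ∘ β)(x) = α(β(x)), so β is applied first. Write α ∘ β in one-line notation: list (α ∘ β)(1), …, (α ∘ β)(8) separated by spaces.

(α ∘ β)(x) = α(β(x)). Computing each image: α(β(1)) = α(5) = 8, α(β(2)) = α(4) = 4, α(β(3)) = α(8) = 1, α(β(4)) = α(7) = 5, α(β(5)) = α(6) = 7, α(β(6)) = α(3) = 2, α(β(7)) = α(2) = 3, α(β(8)) = α(1) = 6.
Hence α ∘ β = [8 4 1 5 7 2 3 6].

8 4 1 5 7 2 3 6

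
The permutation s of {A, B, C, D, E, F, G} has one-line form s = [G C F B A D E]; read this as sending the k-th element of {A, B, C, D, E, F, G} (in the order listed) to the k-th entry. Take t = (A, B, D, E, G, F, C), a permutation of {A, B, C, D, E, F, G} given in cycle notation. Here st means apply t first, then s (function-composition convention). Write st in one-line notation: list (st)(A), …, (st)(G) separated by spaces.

For each element, apply t then s: A → B → C; B → D → B; C → A → G; D → E → A; E → G → E; F → C → F; G → F → D.
Collecting the images, st = [C B G A E F D].

C B G A E F D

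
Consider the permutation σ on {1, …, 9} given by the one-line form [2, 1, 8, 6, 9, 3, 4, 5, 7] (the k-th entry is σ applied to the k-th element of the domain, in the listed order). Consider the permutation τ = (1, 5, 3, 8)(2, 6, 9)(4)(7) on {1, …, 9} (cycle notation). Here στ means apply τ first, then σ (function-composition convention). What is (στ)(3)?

First apply τ: τ(3) = 8, then σ(8) = 5. Thus (στ)(3) = 5.

5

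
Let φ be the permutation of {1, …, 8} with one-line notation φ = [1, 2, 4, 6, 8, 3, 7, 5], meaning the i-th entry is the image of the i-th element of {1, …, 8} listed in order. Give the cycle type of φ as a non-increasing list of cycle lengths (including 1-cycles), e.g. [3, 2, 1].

[3, 2, 1, 1, 1]

The disjoint cycles are (1)(2)(3, 4, 6)(5, 8)(7), with lengths 3, 2, 1, 1, 1 in non-increasing order.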